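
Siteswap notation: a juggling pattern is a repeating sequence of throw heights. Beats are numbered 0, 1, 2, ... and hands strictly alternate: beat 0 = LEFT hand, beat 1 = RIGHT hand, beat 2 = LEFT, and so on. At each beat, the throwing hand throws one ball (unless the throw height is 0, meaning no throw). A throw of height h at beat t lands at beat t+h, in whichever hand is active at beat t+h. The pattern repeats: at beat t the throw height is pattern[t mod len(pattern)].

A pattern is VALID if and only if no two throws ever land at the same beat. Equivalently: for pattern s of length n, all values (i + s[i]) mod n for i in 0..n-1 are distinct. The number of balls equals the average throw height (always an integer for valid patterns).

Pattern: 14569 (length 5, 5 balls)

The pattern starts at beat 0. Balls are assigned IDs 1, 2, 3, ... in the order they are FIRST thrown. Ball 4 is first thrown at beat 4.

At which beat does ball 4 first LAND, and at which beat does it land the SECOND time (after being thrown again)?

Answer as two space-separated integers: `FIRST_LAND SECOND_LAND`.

Answer: 13 19

Derivation:
Beat 0 (L): throw ball1 h=1 -> lands@1:R; in-air after throw: [b1@1:R]
Beat 1 (R): throw ball1 h=4 -> lands@5:R; in-air after throw: [b1@5:R]
Beat 2 (L): throw ball2 h=5 -> lands@7:R; in-air after throw: [b1@5:R b2@7:R]
Beat 3 (R): throw ball3 h=6 -> lands@9:R; in-air after throw: [b1@5:R b2@7:R b3@9:R]
Beat 4 (L): throw ball4 h=9 -> lands@13:R; in-air after throw: [b1@5:R b2@7:R b3@9:R b4@13:R]
Beat 5 (R): throw ball1 h=1 -> lands@6:L; in-air after throw: [b1@6:L b2@7:R b3@9:R b4@13:R]
Beat 6 (L): throw ball1 h=4 -> lands@10:L; in-air after throw: [b2@7:R b3@9:R b1@10:L b4@13:R]
Beat 7 (R): throw ball2 h=5 -> lands@12:L; in-air after throw: [b3@9:R b1@10:L b2@12:L b4@13:R]
Beat 8 (L): throw ball5 h=6 -> lands@14:L; in-air after throw: [b3@9:R b1@10:L b2@12:L b4@13:R b5@14:L]
Beat 9 (R): throw ball3 h=9 -> lands@18:L; in-air after throw: [b1@10:L b2@12:L b4@13:R b5@14:L b3@18:L]
Beat 10 (L): throw ball1 h=1 -> lands@11:R; in-air after throw: [b1@11:R b2@12:L b4@13:R b5@14:L b3@18:L]
Beat 11 (R): throw ball1 h=4 -> lands@15:R; in-air after throw: [b2@12:L b4@13:R b5@14:L b1@15:R b3@18:L]
Beat 12 (L): throw ball2 h=5 -> lands@17:R; in-air after throw: [b4@13:R b5@14:L b1@15:R b2@17:R b3@18:L]
Beat 13 (R): throw ball4 h=6 -> lands@19:R; in-air after throw: [b5@14:L b1@15:R b2@17:R b3@18:L b4@19:R]
Beat 14 (L): throw ball5 h=9 -> lands@23:R; in-air after throw: [b1@15:R b2@17:R b3@18:L b4@19:R b5@23:R]
Beat 15 (R): throw ball1 h=1 -> lands@16:L; in-air after throw: [b1@16:L b2@17:R b3@18:L b4@19:R b5@23:R]
Beat 16 (L): throw ball1 h=4 -> lands@20:L; in-air after throw: [b2@17:R b3@18:L b4@19:R b1@20:L b5@23:R]
Beat 17 (R): throw ball2 h=5 -> lands@22:L; in-air after throw: [b3@18:L b4@19:R b1@20:L b2@22:L b5@23:R]
Beat 18 (L): throw ball3 h=6 -> lands@24:L; in-air after throw: [b4@19:R b1@20:L b2@22:L b5@23:R b3@24:L]
Beat 19 (R): throw ball4 h=9 -> lands@28:L; in-air after throw: [b1@20:L b2@22:L b5@23:R b3@24:L b4@28:L]
Ball 4: thrown@4 h=9 -> first land @13; rethrown@13 h=6 -> second land @19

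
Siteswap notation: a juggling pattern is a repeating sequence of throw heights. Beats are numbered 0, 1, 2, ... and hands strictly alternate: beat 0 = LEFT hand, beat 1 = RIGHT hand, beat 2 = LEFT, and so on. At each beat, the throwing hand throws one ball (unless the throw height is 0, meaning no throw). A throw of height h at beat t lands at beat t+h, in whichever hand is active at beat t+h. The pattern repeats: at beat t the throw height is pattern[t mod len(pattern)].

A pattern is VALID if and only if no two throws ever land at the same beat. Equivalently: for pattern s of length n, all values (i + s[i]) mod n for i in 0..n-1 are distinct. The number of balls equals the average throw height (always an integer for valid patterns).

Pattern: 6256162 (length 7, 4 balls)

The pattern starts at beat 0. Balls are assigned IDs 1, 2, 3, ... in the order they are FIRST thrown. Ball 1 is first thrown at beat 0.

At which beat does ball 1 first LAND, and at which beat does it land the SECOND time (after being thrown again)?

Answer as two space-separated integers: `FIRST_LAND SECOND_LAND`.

Beat 0 (L): throw ball1 h=6 -> lands@6:L; in-air after throw: [b1@6:L]
Beat 1 (R): throw ball2 h=2 -> lands@3:R; in-air after throw: [b2@3:R b1@6:L]
Beat 2 (L): throw ball3 h=5 -> lands@7:R; in-air after throw: [b2@3:R b1@6:L b3@7:R]
Beat 3 (R): throw ball2 h=6 -> lands@9:R; in-air after throw: [b1@6:L b3@7:R b2@9:R]
Beat 4 (L): throw ball4 h=1 -> lands@5:R; in-air after throw: [b4@5:R b1@6:L b3@7:R b2@9:R]
Beat 5 (R): throw ball4 h=6 -> lands@11:R; in-air after throw: [b1@6:L b3@7:R b2@9:R b4@11:R]
Beat 6 (L): throw ball1 h=2 -> lands@8:L; in-air after throw: [b3@7:R b1@8:L b2@9:R b4@11:R]
Beat 7 (R): throw ball3 h=6 -> lands@13:R; in-air after throw: [b1@8:L b2@9:R b4@11:R b3@13:R]
Beat 8 (L): throw ball1 h=2 -> lands@10:L; in-air after throw: [b2@9:R b1@10:L b4@11:R b3@13:R]
Ball 1: thrown@0 h=6 -> first land @6; rethrown@6 h=2 -> second land @8

Answer: 6 8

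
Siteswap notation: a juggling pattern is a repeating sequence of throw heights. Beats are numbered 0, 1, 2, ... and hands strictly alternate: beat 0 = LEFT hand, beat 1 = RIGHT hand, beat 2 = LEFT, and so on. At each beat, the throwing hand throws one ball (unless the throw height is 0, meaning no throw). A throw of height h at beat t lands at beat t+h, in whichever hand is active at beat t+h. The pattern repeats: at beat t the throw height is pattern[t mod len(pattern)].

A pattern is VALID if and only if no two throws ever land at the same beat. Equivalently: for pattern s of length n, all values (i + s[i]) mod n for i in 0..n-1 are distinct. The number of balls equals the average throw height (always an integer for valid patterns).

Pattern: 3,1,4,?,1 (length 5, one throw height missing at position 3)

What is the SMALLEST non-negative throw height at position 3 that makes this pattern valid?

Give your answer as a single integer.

Answer: 1

Derivation:
i=0: (0 + 3) mod 5 = 3
i=1: (1 + 1) mod 5 = 2
i=2: (2 + 4) mod 5 = 1
i=3: s[i]=? (unknown)
i=4: (4 + 1) mod 5 = 0
Known residues: [0, 1, 2, 3]; need a permutation of 0..4, so missing residue r = 4
Need (3 + s) mod 5 = 4; smallest s = (4 - 3) mod 5 = 1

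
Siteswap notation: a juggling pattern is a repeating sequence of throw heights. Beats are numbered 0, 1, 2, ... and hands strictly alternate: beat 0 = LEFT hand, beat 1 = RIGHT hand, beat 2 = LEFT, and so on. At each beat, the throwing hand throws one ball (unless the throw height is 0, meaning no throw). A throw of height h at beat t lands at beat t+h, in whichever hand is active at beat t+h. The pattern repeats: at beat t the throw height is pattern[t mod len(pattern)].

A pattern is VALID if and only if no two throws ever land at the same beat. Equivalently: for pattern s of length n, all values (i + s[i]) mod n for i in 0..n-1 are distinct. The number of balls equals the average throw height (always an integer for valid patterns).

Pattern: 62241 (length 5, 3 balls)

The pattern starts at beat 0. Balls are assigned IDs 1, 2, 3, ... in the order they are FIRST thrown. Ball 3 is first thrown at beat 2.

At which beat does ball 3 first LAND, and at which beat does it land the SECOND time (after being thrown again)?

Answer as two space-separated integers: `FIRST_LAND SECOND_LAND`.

Answer: 4 5

Derivation:
Beat 0 (L): throw ball1 h=6 -> lands@6:L; in-air after throw: [b1@6:L]
Beat 1 (R): throw ball2 h=2 -> lands@3:R; in-air after throw: [b2@3:R b1@6:L]
Beat 2 (L): throw ball3 h=2 -> lands@4:L; in-air after throw: [b2@3:R b3@4:L b1@6:L]
Beat 3 (R): throw ball2 h=4 -> lands@7:R; in-air after throw: [b3@4:L b1@6:L b2@7:R]
Beat 4 (L): throw ball3 h=1 -> lands@5:R; in-air after throw: [b3@5:R b1@6:L b2@7:R]
Beat 5 (R): throw ball3 h=6 -> lands@11:R; in-air after throw: [b1@6:L b2@7:R b3@11:R]
Ball 3: thrown@2 h=2 -> first land @4; rethrown@4 h=1 -> second land @5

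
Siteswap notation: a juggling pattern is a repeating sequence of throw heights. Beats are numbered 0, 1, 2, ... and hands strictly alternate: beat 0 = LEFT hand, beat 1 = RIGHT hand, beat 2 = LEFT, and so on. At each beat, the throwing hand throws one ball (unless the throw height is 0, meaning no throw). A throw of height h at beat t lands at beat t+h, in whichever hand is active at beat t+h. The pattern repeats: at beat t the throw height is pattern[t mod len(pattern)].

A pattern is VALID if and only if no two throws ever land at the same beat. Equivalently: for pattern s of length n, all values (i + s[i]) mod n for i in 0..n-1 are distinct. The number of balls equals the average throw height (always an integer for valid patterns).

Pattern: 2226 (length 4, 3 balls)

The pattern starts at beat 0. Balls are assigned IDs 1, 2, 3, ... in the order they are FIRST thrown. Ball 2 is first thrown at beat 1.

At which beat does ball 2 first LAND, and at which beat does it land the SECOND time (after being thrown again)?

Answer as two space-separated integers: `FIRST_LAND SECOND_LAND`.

Answer: 3 9

Derivation:
Beat 0 (L): throw ball1 h=2 -> lands@2:L; in-air after throw: [b1@2:L]
Beat 1 (R): throw ball2 h=2 -> lands@3:R; in-air after throw: [b1@2:L b2@3:R]
Beat 2 (L): throw ball1 h=2 -> lands@4:L; in-air after throw: [b2@3:R b1@4:L]
Beat 3 (R): throw ball2 h=6 -> lands@9:R; in-air after throw: [b1@4:L b2@9:R]
Beat 4 (L): throw ball1 h=2 -> lands@6:L; in-air after throw: [b1@6:L b2@9:R]
Beat 5 (R): throw ball3 h=2 -> lands@7:R; in-air after throw: [b1@6:L b3@7:R b2@9:R]
Beat 6 (L): throw ball1 h=2 -> lands@8:L; in-air after throw: [b3@7:R b1@8:L b2@9:R]
Beat 7 (R): throw ball3 h=6 -> lands@13:R; in-air after throw: [b1@8:L b2@9:R b3@13:R]
Beat 8 (L): throw ball1 h=2 -> lands@10:L; in-air after throw: [b2@9:R b1@10:L b3@13:R]
Beat 9 (R): throw ball2 h=2 -> lands@11:R; in-air after throw: [b1@10:L b2@11:R b3@13:R]
Ball 2: thrown@1 h=2 -> first land @3; rethrown@3 h=6 -> second land @9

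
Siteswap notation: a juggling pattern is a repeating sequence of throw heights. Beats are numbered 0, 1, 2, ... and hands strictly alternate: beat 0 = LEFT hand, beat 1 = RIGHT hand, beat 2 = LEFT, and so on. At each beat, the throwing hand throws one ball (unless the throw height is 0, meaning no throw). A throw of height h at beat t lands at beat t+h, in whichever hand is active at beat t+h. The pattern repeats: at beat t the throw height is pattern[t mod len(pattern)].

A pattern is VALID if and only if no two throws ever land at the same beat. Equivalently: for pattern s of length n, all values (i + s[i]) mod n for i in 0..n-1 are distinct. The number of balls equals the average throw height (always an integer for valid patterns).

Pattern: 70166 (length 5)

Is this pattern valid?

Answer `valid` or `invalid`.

Answer: valid

Derivation:
i=0: (i + s[i]) mod n = (0 + 7) mod 5 = 2
i=1: (i + s[i]) mod n = (1 + 0) mod 5 = 1
i=2: (i + s[i]) mod n = (2 + 1) mod 5 = 3
i=3: (i + s[i]) mod n = (3 + 6) mod 5 = 4
i=4: (i + s[i]) mod n = (4 + 6) mod 5 = 0
Residues: [2, 1, 3, 4, 0], distinct: True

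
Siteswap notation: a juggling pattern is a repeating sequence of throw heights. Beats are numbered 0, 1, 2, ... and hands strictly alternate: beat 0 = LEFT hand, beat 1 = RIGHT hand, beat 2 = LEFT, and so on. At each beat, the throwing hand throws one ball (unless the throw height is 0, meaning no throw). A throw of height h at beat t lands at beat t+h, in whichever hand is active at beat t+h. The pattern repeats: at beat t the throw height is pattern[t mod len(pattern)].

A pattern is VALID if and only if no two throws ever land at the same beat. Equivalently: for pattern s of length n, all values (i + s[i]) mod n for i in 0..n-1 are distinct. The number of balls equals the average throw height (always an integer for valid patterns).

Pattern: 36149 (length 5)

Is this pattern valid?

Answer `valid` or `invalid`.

Answer: invalid

Derivation:
i=0: (i + s[i]) mod n = (0 + 3) mod 5 = 3
i=1: (i + s[i]) mod n = (1 + 6) mod 5 = 2
i=2: (i + s[i]) mod n = (2 + 1) mod 5 = 3
i=3: (i + s[i]) mod n = (3 + 4) mod 5 = 2
i=4: (i + s[i]) mod n = (4 + 9) mod 5 = 3
Residues: [3, 2, 3, 2, 3], distinct: False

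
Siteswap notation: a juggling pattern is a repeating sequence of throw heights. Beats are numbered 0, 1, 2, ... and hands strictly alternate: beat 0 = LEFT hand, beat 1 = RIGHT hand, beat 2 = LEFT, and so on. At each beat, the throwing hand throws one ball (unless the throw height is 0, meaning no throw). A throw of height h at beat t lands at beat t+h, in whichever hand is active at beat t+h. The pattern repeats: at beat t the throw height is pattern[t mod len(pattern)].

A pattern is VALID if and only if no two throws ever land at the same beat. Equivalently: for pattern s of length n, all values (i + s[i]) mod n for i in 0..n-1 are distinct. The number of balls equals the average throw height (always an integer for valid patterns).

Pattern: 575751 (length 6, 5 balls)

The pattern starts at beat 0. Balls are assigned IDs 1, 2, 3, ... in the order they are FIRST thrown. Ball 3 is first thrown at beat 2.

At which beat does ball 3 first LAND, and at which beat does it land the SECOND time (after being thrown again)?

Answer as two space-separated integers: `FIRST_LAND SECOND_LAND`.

Answer: 7 14

Derivation:
Beat 0 (L): throw ball1 h=5 -> lands@5:R; in-air after throw: [b1@5:R]
Beat 1 (R): throw ball2 h=7 -> lands@8:L; in-air after throw: [b1@5:R b2@8:L]
Beat 2 (L): throw ball3 h=5 -> lands@7:R; in-air after throw: [b1@5:R b3@7:R b2@8:L]
Beat 3 (R): throw ball4 h=7 -> lands@10:L; in-air after throw: [b1@5:R b3@7:R b2@8:L b4@10:L]
Beat 4 (L): throw ball5 h=5 -> lands@9:R; in-air after throw: [b1@5:R b3@7:R b2@8:L b5@9:R b4@10:L]
Beat 5 (R): throw ball1 h=1 -> lands@6:L; in-air after throw: [b1@6:L b3@7:R b2@8:L b5@9:R b4@10:L]
Beat 6 (L): throw ball1 h=5 -> lands@11:R; in-air after throw: [b3@7:R b2@8:L b5@9:R b4@10:L b1@11:R]
Beat 7 (R): throw ball3 h=7 -> lands@14:L; in-air after throw: [b2@8:L b5@9:R b4@10:L b1@11:R b3@14:L]
Beat 8 (L): throw ball2 h=5 -> lands@13:R; in-air after throw: [b5@9:R b4@10:L b1@11:R b2@13:R b3@14:L]
Beat 9 (R): throw ball5 h=7 -> lands@16:L; in-air after throw: [b4@10:L b1@11:R b2@13:R b3@14:L b5@16:L]
Beat 10 (L): throw ball4 h=5 -> lands@15:R; in-air after throw: [b1@11:R b2@13:R b3@14:L b4@15:R b5@16:L]
Beat 11 (R): throw ball1 h=1 -> lands@12:L; in-air after throw: [b1@12:L b2@13:R b3@14:L b4@15:R b5@16:L]
Beat 12 (L): throw ball1 h=5 -> lands@17:R; in-air after throw: [b2@13:R b3@14:L b4@15:R b5@16:L b1@17:R]
Beat 13 (R): throw ball2 h=7 -> lands@20:L; in-air after throw: [b3@14:L b4@15:R b5@16:L b1@17:R b2@20:L]
Beat 14 (L): throw ball3 h=5 -> lands@19:R; in-air after throw: [b4@15:R b5@16:L b1@17:R b3@19:R b2@20:L]
Ball 3: thrown@2 h=5 -> first land @7; rethrown@7 h=7 -> second land @14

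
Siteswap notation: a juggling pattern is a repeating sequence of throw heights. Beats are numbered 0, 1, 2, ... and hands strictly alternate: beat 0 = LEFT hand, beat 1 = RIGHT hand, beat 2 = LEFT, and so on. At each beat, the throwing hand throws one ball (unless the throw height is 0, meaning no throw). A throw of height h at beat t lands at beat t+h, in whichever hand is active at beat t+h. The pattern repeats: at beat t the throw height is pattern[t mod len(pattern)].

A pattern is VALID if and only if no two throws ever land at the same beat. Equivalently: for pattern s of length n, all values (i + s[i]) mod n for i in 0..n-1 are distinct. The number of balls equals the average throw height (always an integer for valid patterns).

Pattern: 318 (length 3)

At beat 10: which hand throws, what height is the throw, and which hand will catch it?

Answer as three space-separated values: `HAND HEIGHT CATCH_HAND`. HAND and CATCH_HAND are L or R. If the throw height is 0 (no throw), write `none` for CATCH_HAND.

Answer: L 1 R

Derivation:
Beat 10: 10 mod 2 = 0, so hand = L
Throw height = pattern[10 mod 3] = pattern[1] = 1
Lands at beat 10+1=11, 11 mod 2 = 1, so catch hand = R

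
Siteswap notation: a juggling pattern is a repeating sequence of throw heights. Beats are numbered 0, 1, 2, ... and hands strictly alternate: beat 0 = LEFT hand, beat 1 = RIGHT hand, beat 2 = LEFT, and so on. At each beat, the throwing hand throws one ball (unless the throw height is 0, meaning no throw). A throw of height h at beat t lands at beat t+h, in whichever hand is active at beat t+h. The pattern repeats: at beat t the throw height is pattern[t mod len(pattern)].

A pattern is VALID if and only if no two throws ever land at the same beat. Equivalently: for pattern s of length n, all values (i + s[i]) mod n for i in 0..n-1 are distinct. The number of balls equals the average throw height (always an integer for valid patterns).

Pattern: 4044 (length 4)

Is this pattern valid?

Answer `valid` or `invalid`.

Answer: valid

Derivation:
i=0: (i + s[i]) mod n = (0 + 4) mod 4 = 0
i=1: (i + s[i]) mod n = (1 + 0) mod 4 = 1
i=2: (i + s[i]) mod n = (2 + 4) mod 4 = 2
i=3: (i + s[i]) mod n = (3 + 4) mod 4 = 3
Residues: [0, 1, 2, 3], distinct: True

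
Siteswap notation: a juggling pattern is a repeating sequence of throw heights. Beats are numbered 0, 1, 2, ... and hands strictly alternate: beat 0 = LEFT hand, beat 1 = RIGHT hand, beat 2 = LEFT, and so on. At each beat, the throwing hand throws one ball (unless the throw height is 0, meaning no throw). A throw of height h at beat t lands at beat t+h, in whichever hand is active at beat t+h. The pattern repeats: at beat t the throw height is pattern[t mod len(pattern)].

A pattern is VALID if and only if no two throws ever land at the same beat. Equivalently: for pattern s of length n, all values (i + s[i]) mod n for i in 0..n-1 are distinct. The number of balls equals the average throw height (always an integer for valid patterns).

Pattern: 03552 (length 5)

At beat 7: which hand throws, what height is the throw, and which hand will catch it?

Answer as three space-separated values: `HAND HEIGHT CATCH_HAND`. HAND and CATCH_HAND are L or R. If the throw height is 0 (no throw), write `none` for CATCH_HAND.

Beat 7: 7 mod 2 = 1, so hand = R
Throw height = pattern[7 mod 5] = pattern[2] = 5
Lands at beat 7+5=12, 12 mod 2 = 0, so catch hand = L

Answer: R 5 L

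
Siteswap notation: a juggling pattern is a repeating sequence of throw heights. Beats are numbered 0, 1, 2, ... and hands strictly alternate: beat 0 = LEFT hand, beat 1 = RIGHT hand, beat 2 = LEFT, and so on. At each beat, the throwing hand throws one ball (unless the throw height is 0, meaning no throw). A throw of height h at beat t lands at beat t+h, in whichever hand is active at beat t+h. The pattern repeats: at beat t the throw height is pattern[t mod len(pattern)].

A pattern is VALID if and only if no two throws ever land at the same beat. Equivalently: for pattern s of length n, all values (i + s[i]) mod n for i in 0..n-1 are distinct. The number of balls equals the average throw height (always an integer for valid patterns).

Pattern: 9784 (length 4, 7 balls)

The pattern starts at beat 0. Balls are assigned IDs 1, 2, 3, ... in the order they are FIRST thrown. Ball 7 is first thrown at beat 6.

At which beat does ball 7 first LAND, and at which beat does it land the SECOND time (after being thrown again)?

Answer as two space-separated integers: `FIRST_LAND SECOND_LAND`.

Beat 0 (L): throw ball1 h=9 -> lands@9:R; in-air after throw: [b1@9:R]
Beat 1 (R): throw ball2 h=7 -> lands@8:L; in-air after throw: [b2@8:L b1@9:R]
Beat 2 (L): throw ball3 h=8 -> lands@10:L; in-air after throw: [b2@8:L b1@9:R b3@10:L]
Beat 3 (R): throw ball4 h=4 -> lands@7:R; in-air after throw: [b4@7:R b2@8:L b1@9:R b3@10:L]
Beat 4 (L): throw ball5 h=9 -> lands@13:R; in-air after throw: [b4@7:R b2@8:L b1@9:R b3@10:L b5@13:R]
Beat 5 (R): throw ball6 h=7 -> lands@12:L; in-air after throw: [b4@7:R b2@8:L b1@9:R b3@10:L b6@12:L b5@13:R]
Beat 6 (L): throw ball7 h=8 -> lands@14:L; in-air after throw: [b4@7:R b2@8:L b1@9:R b3@10:L b6@12:L b5@13:R b7@14:L]
Beat 7 (R): throw ball4 h=4 -> lands@11:R; in-air after throw: [b2@8:L b1@9:R b3@10:L b4@11:R b6@12:L b5@13:R b7@14:L]
Beat 8 (L): throw ball2 h=9 -> lands@17:R; in-air after throw: [b1@9:R b3@10:L b4@11:R b6@12:L b5@13:R b7@14:L b2@17:R]
Beat 9 (R): throw ball1 h=7 -> lands@16:L; in-air after throw: [b3@10:L b4@11:R b6@12:L b5@13:R b7@14:L b1@16:L b2@17:R]
Beat 10 (L): throw ball3 h=8 -> lands@18:L; in-air after throw: [b4@11:R b6@12:L b5@13:R b7@14:L b1@16:L b2@17:R b3@18:L]
Beat 11 (R): throw ball4 h=4 -> lands@15:R; in-air after throw: [b6@12:L b5@13:R b7@14:L b4@15:R b1@16:L b2@17:R b3@18:L]
Beat 12 (L): throw ball6 h=9 -> lands@21:R; in-air after throw: [b5@13:R b7@14:L b4@15:R b1@16:L b2@17:R b3@18:L b6@21:R]
Beat 13 (R): throw ball5 h=7 -> lands@20:L; in-air after throw: [b7@14:L b4@15:R b1@16:L b2@17:R b3@18:L b5@20:L b6@21:R]
Beat 14 (L): throw ball7 h=8 -> lands@22:L; in-air after throw: [b4@15:R b1@16:L b2@17:R b3@18:L b5@20:L b6@21:R b7@22:L]
Beat 15 (R): throw ball4 h=4 -> lands@19:R; in-air after throw: [b1@16:L b2@17:R b3@18:L b4@19:R b5@20:L b6@21:R b7@22:L]
Beat 16 (L): throw ball1 h=9 -> lands@25:R; in-air after throw: [b2@17:R b3@18:L b4@19:R b5@20:L b6@21:R b7@22:L b1@25:R]
Beat 17 (R): throw ball2 h=7 -> lands@24:L; in-air after throw: [b3@18:L b4@19:R b5@20:L b6@21:R b7@22:L b2@24:L b1@25:R]
Beat 18 (L): throw ball3 h=8 -> lands@26:L; in-air after throw: [b4@19:R b5@20:L b6@21:R b7@22:L b2@24:L b1@25:R b3@26:L]
Beat 19 (R): throw ball4 h=4 -> lands@23:R; in-air after throw: [b5@20:L b6@21:R b7@22:L b4@23:R b2@24:L b1@25:R b3@26:L]
Beat 20 (L): throw ball5 h=9 -> lands@29:R; in-air after throw: [b6@21:R b7@22:L b4@23:R b2@24:L b1@25:R b3@26:L b5@29:R]
Beat 21 (R): throw ball6 h=7 -> lands@28:L; in-air after throw: [b7@22:L b4@23:R b2@24:L b1@25:R b3@26:L b6@28:L b5@29:R]
Beat 22 (L): throw ball7 h=8 -> lands@30:L; in-air after throw: [b4@23:R b2@24:L b1@25:R b3@26:L b6@28:L b5@29:R b7@30:L]
Ball 7: thrown@6 h=8 -> first land @14; rethrown@14 h=8 -> second land @22

Answer: 14 22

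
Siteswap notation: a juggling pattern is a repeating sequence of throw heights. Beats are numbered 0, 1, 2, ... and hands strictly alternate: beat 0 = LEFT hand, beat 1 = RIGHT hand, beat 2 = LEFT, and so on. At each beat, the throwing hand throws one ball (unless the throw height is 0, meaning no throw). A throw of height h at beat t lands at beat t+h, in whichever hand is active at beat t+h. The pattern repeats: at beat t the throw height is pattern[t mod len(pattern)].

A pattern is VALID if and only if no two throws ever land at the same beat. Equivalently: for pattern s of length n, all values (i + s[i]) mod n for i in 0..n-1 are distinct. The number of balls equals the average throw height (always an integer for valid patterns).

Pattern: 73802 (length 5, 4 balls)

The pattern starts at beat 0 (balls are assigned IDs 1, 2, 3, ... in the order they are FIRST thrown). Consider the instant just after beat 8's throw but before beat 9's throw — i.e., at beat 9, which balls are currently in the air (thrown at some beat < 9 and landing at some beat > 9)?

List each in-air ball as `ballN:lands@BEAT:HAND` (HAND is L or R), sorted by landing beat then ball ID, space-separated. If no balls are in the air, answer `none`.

Answer: ball3:lands@10:L ball4:lands@12:L ball1:lands@15:R

Derivation:
Beat 0 (L): throw ball1 h=7 -> lands@7:R; in-air after throw: [b1@7:R]
Beat 1 (R): throw ball2 h=3 -> lands@4:L; in-air after throw: [b2@4:L b1@7:R]
Beat 2 (L): throw ball3 h=8 -> lands@10:L; in-air after throw: [b2@4:L b1@7:R b3@10:L]
Beat 4 (L): throw ball2 h=2 -> lands@6:L; in-air after throw: [b2@6:L b1@7:R b3@10:L]
Beat 5 (R): throw ball4 h=7 -> lands@12:L; in-air after throw: [b2@6:L b1@7:R b3@10:L b4@12:L]
Beat 6 (L): throw ball2 h=3 -> lands@9:R; in-air after throw: [b1@7:R b2@9:R b3@10:L b4@12:L]
Beat 7 (R): throw ball1 h=8 -> lands@15:R; in-air after throw: [b2@9:R b3@10:L b4@12:L b1@15:R]
Beat 9 (R): throw ball2 h=2 -> lands@11:R; in-air after throw: [b3@10:L b2@11:R b4@12:L b1@15:R]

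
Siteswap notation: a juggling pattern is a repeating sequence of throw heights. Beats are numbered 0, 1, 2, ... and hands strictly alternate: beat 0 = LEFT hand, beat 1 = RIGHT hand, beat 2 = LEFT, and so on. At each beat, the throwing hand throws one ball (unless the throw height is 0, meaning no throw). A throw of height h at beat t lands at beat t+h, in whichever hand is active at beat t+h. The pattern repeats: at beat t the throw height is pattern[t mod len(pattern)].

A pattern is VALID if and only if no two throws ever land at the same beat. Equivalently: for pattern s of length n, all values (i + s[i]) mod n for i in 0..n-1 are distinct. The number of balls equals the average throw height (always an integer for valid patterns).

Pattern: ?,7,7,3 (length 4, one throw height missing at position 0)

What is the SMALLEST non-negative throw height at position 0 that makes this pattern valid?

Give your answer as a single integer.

Answer: 3

Derivation:
i=0: s[i]=? (unknown)
i=1: (1 + 7) mod 4 = 0
i=2: (2 + 7) mod 4 = 1
i=3: (3 + 3) mod 4 = 2
Known residues: [0, 1, 2]; need a permutation of 0..3, so missing residue r = 3
Need (0 + s) mod 4 = 3; smallest s = (3 - 0) mod 4 = 3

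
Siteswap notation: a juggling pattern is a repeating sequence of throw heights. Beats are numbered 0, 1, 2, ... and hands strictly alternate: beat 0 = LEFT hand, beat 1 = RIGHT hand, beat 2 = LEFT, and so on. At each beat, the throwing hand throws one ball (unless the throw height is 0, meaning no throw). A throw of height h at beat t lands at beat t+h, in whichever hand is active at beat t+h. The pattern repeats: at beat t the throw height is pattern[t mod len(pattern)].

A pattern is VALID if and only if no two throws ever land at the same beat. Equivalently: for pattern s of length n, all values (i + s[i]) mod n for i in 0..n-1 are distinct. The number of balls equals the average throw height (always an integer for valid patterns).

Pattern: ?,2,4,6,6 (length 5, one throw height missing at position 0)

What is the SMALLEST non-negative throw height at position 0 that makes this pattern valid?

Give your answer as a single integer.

i=0: s[i]=? (unknown)
i=1: (1 + 2) mod 5 = 3
i=2: (2 + 4) mod 5 = 1
i=3: (3 + 6) mod 5 = 4
i=4: (4 + 6) mod 5 = 0
Known residues: [0, 1, 3, 4]; need a permutation of 0..4, so missing residue r = 2
Need (0 + s) mod 5 = 2; smallest s = (2 - 0) mod 5 = 2

Answer: 2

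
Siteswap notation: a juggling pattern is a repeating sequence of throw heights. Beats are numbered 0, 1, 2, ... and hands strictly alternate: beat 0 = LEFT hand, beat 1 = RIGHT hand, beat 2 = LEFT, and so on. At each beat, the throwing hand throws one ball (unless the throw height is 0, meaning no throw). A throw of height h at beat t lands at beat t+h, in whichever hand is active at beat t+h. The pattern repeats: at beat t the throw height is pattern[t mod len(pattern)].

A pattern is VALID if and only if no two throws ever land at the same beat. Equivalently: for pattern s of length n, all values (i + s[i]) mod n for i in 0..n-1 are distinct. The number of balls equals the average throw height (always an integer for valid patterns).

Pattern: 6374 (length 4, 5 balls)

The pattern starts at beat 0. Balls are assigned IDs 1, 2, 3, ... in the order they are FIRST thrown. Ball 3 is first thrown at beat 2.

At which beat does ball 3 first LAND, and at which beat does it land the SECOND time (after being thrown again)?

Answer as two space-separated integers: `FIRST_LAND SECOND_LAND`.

Beat 0 (L): throw ball1 h=6 -> lands@6:L; in-air after throw: [b1@6:L]
Beat 1 (R): throw ball2 h=3 -> lands@4:L; in-air after throw: [b2@4:L b1@6:L]
Beat 2 (L): throw ball3 h=7 -> lands@9:R; in-air after throw: [b2@4:L b1@6:L b3@9:R]
Beat 3 (R): throw ball4 h=4 -> lands@7:R; in-air after throw: [b2@4:L b1@6:L b4@7:R b3@9:R]
Beat 4 (L): throw ball2 h=6 -> lands@10:L; in-air after throw: [b1@6:L b4@7:R b3@9:R b2@10:L]
Beat 5 (R): throw ball5 h=3 -> lands@8:L; in-air after throw: [b1@6:L b4@7:R b5@8:L b3@9:R b2@10:L]
Beat 6 (L): throw ball1 h=7 -> lands@13:R; in-air after throw: [b4@7:R b5@8:L b3@9:R b2@10:L b1@13:R]
Beat 7 (R): throw ball4 h=4 -> lands@11:R; in-air after throw: [b5@8:L b3@9:R b2@10:L b4@11:R b1@13:R]
Beat 8 (L): throw ball5 h=6 -> lands@14:L; in-air after throw: [b3@9:R b2@10:L b4@11:R b1@13:R b5@14:L]
Beat 9 (R): throw ball3 h=3 -> lands@12:L; in-air after throw: [b2@10:L b4@11:R b3@12:L b1@13:R b5@14:L]
Beat 10 (L): throw ball2 h=7 -> lands@17:R; in-air after throw: [b4@11:R b3@12:L b1@13:R b5@14:L b2@17:R]
Beat 11 (R): throw ball4 h=4 -> lands@15:R; in-air after throw: [b3@12:L b1@13:R b5@14:L b4@15:R b2@17:R]
Beat 12 (L): throw ball3 h=6 -> lands@18:L; in-air after throw: [b1@13:R b5@14:L b4@15:R b2@17:R b3@18:L]
Ball 3: thrown@2 h=7 -> first land @9; rethrown@9 h=3 -> second land @12

Answer: 9 12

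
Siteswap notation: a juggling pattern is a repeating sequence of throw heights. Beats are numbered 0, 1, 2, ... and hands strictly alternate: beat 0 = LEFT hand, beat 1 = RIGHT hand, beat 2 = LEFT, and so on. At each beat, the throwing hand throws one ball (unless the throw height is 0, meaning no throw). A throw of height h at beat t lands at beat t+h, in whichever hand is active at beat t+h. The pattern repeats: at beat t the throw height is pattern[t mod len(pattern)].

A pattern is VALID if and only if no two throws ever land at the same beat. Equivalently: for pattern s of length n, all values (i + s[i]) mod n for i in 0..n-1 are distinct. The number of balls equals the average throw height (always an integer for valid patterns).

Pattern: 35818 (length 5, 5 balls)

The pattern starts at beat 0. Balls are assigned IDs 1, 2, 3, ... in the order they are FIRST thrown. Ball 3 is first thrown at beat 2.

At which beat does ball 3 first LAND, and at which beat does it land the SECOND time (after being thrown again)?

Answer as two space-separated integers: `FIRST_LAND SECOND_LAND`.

Beat 0 (L): throw ball1 h=3 -> lands@3:R; in-air after throw: [b1@3:R]
Beat 1 (R): throw ball2 h=5 -> lands@6:L; in-air after throw: [b1@3:R b2@6:L]
Beat 2 (L): throw ball3 h=8 -> lands@10:L; in-air after throw: [b1@3:R b2@6:L b3@10:L]
Beat 3 (R): throw ball1 h=1 -> lands@4:L; in-air after throw: [b1@4:L b2@6:L b3@10:L]
Beat 4 (L): throw ball1 h=8 -> lands@12:L; in-air after throw: [b2@6:L b3@10:L b1@12:L]
Beat 5 (R): throw ball4 h=3 -> lands@8:L; in-air after throw: [b2@6:L b4@8:L b3@10:L b1@12:L]
Beat 6 (L): throw ball2 h=5 -> lands@11:R; in-air after throw: [b4@8:L b3@10:L b2@11:R b1@12:L]
Beat 7 (R): throw ball5 h=8 -> lands@15:R; in-air after throw: [b4@8:L b3@10:L b2@11:R b1@12:L b5@15:R]
Beat 8 (L): throw ball4 h=1 -> lands@9:R; in-air after throw: [b4@9:R b3@10:L b2@11:R b1@12:L b5@15:R]
Beat 9 (R): throw ball4 h=8 -> lands@17:R; in-air after throw: [b3@10:L b2@11:R b1@12:L b5@15:R b4@17:R]
Beat 10 (L): throw ball3 h=3 -> lands@13:R; in-air after throw: [b2@11:R b1@12:L b3@13:R b5@15:R b4@17:R]
Beat 11 (R): throw ball2 h=5 -> lands@16:L; in-air after throw: [b1@12:L b3@13:R b5@15:R b2@16:L b4@17:R]
Beat 12 (L): throw ball1 h=8 -> lands@20:L; in-air after throw: [b3@13:R b5@15:R b2@16:L b4@17:R b1@20:L]
Beat 13 (R): throw ball3 h=1 -> lands@14:L; in-air after throw: [b3@14:L b5@15:R b2@16:L b4@17:R b1@20:L]
Ball 3: thrown@2 h=8 -> first land @10; rethrown@10 h=3 -> second land @13

Answer: 10 13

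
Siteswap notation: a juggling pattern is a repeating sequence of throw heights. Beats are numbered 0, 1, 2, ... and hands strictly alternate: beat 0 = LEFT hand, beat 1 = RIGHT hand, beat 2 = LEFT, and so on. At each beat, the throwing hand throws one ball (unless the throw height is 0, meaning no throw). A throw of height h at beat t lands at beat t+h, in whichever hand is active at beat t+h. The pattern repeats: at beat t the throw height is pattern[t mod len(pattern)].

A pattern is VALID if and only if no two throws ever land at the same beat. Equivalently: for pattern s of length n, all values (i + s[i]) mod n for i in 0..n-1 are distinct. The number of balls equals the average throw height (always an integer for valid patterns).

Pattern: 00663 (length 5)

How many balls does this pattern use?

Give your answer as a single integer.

Pattern = [0, 0, 6, 6, 3], length n = 5
  position 0: throw height = 0, running sum = 0
  position 1: throw height = 0, running sum = 0
  position 2: throw height = 6, running sum = 6
  position 3: throw height = 6, running sum = 12
  position 4: throw height = 3, running sum = 15
Total sum = 15; balls = sum / n = 15 / 5 = 3

Answer: 3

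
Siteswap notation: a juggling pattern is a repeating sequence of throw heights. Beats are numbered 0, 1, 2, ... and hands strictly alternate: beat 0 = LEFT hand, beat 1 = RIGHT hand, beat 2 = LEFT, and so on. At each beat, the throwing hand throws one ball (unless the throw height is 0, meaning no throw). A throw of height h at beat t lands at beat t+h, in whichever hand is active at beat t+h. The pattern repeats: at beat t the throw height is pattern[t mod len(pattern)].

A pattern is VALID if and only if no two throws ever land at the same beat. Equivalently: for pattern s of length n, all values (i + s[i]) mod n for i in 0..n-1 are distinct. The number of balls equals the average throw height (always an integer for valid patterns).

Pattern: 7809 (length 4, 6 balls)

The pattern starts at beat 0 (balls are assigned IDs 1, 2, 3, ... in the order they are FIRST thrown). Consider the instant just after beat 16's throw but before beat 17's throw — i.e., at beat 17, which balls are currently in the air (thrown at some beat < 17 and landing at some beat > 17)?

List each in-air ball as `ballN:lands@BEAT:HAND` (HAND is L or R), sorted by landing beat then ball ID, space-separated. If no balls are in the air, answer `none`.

Beat 0 (L): throw ball1 h=7 -> lands@7:R; in-air after throw: [b1@7:R]
Beat 1 (R): throw ball2 h=8 -> lands@9:R; in-air after throw: [b1@7:R b2@9:R]
Beat 3 (R): throw ball3 h=9 -> lands@12:L; in-air after throw: [b1@7:R b2@9:R b3@12:L]
Beat 4 (L): throw ball4 h=7 -> lands@11:R; in-air after throw: [b1@7:R b2@9:R b4@11:R b3@12:L]
Beat 5 (R): throw ball5 h=8 -> lands@13:R; in-air after throw: [b1@7:R b2@9:R b4@11:R b3@12:L b5@13:R]
Beat 7 (R): throw ball1 h=9 -> lands@16:L; in-air after throw: [b2@9:R b4@11:R b3@12:L b5@13:R b1@16:L]
Beat 8 (L): throw ball6 h=7 -> lands@15:R; in-air after throw: [b2@9:R b4@11:R b3@12:L b5@13:R b6@15:R b1@16:L]
Beat 9 (R): throw ball2 h=8 -> lands@17:R; in-air after throw: [b4@11:R b3@12:L b5@13:R b6@15:R b1@16:L b2@17:R]
Beat 11 (R): throw ball4 h=9 -> lands@20:L; in-air after throw: [b3@12:L b5@13:R b6@15:R b1@16:L b2@17:R b4@20:L]
Beat 12 (L): throw ball3 h=7 -> lands@19:R; in-air after throw: [b5@13:R b6@15:R b1@16:L b2@17:R b3@19:R b4@20:L]
Beat 13 (R): throw ball5 h=8 -> lands@21:R; in-air after throw: [b6@15:R b1@16:L b2@17:R b3@19:R b4@20:L b5@21:R]
Beat 15 (R): throw ball6 h=9 -> lands@24:L; in-air after throw: [b1@16:L b2@17:R b3@19:R b4@20:L b5@21:R b6@24:L]
Beat 16 (L): throw ball1 h=7 -> lands@23:R; in-air after throw: [b2@17:R b3@19:R b4@20:L b5@21:R b1@23:R b6@24:L]
Beat 17 (R): throw ball2 h=8 -> lands@25:R; in-air after throw: [b3@19:R b4@20:L b5@21:R b1@23:R b6@24:L b2@25:R]

Answer: ball3:lands@19:R ball4:lands@20:L ball5:lands@21:R ball1:lands@23:R ball6:lands@24:L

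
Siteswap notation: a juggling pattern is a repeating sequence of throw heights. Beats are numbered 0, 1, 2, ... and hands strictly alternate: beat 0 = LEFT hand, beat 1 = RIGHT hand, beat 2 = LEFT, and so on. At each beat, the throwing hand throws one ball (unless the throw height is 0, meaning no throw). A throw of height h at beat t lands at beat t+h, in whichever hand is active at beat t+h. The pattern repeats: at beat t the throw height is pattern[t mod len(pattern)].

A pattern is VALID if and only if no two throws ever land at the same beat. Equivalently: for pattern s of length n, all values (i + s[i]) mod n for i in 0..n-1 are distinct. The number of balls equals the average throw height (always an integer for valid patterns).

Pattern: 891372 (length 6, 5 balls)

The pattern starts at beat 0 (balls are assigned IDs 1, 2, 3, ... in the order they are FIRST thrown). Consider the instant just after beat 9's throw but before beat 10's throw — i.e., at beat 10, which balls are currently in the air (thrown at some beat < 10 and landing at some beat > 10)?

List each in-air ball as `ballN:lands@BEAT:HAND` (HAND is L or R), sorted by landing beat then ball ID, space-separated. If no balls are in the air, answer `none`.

Answer: ball4:lands@11:R ball1:lands@12:L ball3:lands@14:L ball5:lands@16:L

Derivation:
Beat 0 (L): throw ball1 h=8 -> lands@8:L; in-air after throw: [b1@8:L]
Beat 1 (R): throw ball2 h=9 -> lands@10:L; in-air after throw: [b1@8:L b2@10:L]
Beat 2 (L): throw ball3 h=1 -> lands@3:R; in-air after throw: [b3@3:R b1@8:L b2@10:L]
Beat 3 (R): throw ball3 h=3 -> lands@6:L; in-air after throw: [b3@6:L b1@8:L b2@10:L]
Beat 4 (L): throw ball4 h=7 -> lands@11:R; in-air after throw: [b3@6:L b1@8:L b2@10:L b4@11:R]
Beat 5 (R): throw ball5 h=2 -> lands@7:R; in-air after throw: [b3@6:L b5@7:R b1@8:L b2@10:L b4@11:R]
Beat 6 (L): throw ball3 h=8 -> lands@14:L; in-air after throw: [b5@7:R b1@8:L b2@10:L b4@11:R b3@14:L]
Beat 7 (R): throw ball5 h=9 -> lands@16:L; in-air after throw: [b1@8:L b2@10:L b4@11:R b3@14:L b5@16:L]
Beat 8 (L): throw ball1 h=1 -> lands@9:R; in-air after throw: [b1@9:R b2@10:L b4@11:R b3@14:L b5@16:L]
Beat 9 (R): throw ball1 h=3 -> lands@12:L; in-air after throw: [b2@10:L b4@11:R b1@12:L b3@14:L b5@16:L]
Beat 10 (L): throw ball2 h=7 -> lands@17:R; in-air after throw: [b4@11:R b1@12:L b3@14:L b5@16:L b2@17:R]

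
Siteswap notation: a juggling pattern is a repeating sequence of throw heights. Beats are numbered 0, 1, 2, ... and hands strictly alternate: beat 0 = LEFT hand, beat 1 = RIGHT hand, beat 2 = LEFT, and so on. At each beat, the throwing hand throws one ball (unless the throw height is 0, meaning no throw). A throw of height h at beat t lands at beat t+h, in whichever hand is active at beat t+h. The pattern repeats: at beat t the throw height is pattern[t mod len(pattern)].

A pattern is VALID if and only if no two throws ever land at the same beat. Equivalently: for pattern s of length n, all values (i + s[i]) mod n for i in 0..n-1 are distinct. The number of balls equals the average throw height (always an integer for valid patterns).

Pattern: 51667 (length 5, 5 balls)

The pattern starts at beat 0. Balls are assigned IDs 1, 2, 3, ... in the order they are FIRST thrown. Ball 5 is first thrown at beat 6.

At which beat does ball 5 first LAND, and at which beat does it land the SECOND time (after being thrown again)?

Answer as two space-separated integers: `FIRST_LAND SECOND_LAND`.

Beat 0 (L): throw ball1 h=5 -> lands@5:R; in-air after throw: [b1@5:R]
Beat 1 (R): throw ball2 h=1 -> lands@2:L; in-air after throw: [b2@2:L b1@5:R]
Beat 2 (L): throw ball2 h=6 -> lands@8:L; in-air after throw: [b1@5:R b2@8:L]
Beat 3 (R): throw ball3 h=6 -> lands@9:R; in-air after throw: [b1@5:R b2@8:L b3@9:R]
Beat 4 (L): throw ball4 h=7 -> lands@11:R; in-air after throw: [b1@5:R b2@8:L b3@9:R b4@11:R]
Beat 5 (R): throw ball1 h=5 -> lands@10:L; in-air after throw: [b2@8:L b3@9:R b1@10:L b4@11:R]
Beat 6 (L): throw ball5 h=1 -> lands@7:R; in-air after throw: [b5@7:R b2@8:L b3@9:R b1@10:L b4@11:R]
Beat 7 (R): throw ball5 h=6 -> lands@13:R; in-air after throw: [b2@8:L b3@9:R b1@10:L b4@11:R b5@13:R]
Beat 8 (L): throw ball2 h=6 -> lands@14:L; in-air after throw: [b3@9:R b1@10:L b4@11:R b5@13:R b2@14:L]
Beat 9 (R): throw ball3 h=7 -> lands@16:L; in-air after throw: [b1@10:L b4@11:R b5@13:R b2@14:L b3@16:L]
Beat 10 (L): throw ball1 h=5 -> lands@15:R; in-air after throw: [b4@11:R b5@13:R b2@14:L b1@15:R b3@16:L]
Beat 11 (R): throw ball4 h=1 -> lands@12:L; in-air after throw: [b4@12:L b5@13:R b2@14:L b1@15:R b3@16:L]
Beat 12 (L): throw ball4 h=6 -> lands@18:L; in-air after throw: [b5@13:R b2@14:L b1@15:R b3@16:L b4@18:L]
Beat 13 (R): throw ball5 h=6 -> lands@19:R; in-air after throw: [b2@14:L b1@15:R b3@16:L b4@18:L b5@19:R]
Ball 5: thrown@6 h=1 -> first land @7; rethrown@7 h=6 -> second land @13

Answer: 7 13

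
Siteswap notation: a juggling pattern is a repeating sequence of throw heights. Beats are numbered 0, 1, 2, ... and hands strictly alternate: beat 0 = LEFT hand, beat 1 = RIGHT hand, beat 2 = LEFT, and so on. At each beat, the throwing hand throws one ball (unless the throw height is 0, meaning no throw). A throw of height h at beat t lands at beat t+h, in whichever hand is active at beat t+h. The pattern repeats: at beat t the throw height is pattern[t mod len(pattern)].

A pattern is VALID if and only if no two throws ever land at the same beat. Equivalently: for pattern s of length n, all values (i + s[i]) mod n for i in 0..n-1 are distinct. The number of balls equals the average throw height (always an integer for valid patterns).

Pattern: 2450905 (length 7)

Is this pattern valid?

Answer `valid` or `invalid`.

Answer: invalid

Derivation:
i=0: (i + s[i]) mod n = (0 + 2) mod 7 = 2
i=1: (i + s[i]) mod n = (1 + 4) mod 7 = 5
i=2: (i + s[i]) mod n = (2 + 5) mod 7 = 0
i=3: (i + s[i]) mod n = (3 + 0) mod 7 = 3
i=4: (i + s[i]) mod n = (4 + 9) mod 7 = 6
i=5: (i + s[i]) mod n = (5 + 0) mod 7 = 5
i=6: (i + s[i]) mod n = (6 + 5) mod 7 = 4
Residues: [2, 5, 0, 3, 6, 5, 4], distinct: False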